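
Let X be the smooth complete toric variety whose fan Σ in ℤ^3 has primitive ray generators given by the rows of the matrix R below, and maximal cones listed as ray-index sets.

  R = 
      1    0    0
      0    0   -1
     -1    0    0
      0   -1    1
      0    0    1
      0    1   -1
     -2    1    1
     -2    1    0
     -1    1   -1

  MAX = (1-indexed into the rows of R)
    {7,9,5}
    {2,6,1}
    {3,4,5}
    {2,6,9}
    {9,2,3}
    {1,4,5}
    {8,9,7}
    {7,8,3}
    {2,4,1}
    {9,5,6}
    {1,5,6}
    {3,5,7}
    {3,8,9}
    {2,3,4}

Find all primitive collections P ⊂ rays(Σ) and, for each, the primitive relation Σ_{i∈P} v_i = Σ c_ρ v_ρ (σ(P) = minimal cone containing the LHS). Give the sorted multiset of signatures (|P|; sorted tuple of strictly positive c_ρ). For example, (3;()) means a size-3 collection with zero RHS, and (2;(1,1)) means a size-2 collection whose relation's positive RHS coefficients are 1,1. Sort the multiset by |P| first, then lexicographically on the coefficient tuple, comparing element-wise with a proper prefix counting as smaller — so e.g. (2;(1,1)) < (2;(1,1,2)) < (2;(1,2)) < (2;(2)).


Δ(Σ) — 9 vertices, 17 min non-faces:

  {1,3}:  v_{1} + v_{3} = 0 ; sig = (2;())
  {2,5}:  v_{2} + v_{5} = 0 ; sig = (2;())
  {4,6}:  v_{4} + v_{6} = 0 ; sig = (2;())
  {1,9}:  v_{1} + v_{9} = v_{6} ; sig = (2;(1))
  {2,7}:  v_{2} + v_{7} = v_{8} ; sig = (2;(1))
  {3,6}:  v_{3} + v_{6} = v_{9} ; sig = (2;(1))
  {4,9}:  v_{4} + v_{9} = v_{3} ; sig = (2;(1))
  {5,8}:  v_{5} + v_{8} = v_{7} ; sig = (2;(1))
  {1,8}:  v_{1} + v_{8} = v_{5} + v_{9} ; sig = (2;(1,1))
  {2,8}:  v_{2} + v_{8} = v_{3} + v_{9} ; sig = (2;(1,1))
  {1,7}:  v_{1} + v_{7} = 2·v_{5} + v_{9} ; sig = (2;(1,2))
  {4,8}:  v_{4} + v_{8} = 2·v_{3} + v_{5} ; sig = (2;(1,2))
  {6,8}:  v_{6} + v_{8} = v_{5} + 2·v_{9} ; sig = (2;(1,2))
  {4,7}:  v_{4} + v_{7} = 2·v_{3} + 2·v_{5} ; sig = (2;(2,2))
  {6,7}:  v_{6} + v_{7} = 2·v_{5} + 2·v_{9} ; sig = (2;(2,2))
  {3,5,9}:  v_{3} + v_{5} + v_{9} = v_{8} ; sig = (3;(1))
  {3,7,9}:  v_{3} + v_{7} + v_{9} = 2·v_{8} ; sig = (3;(2))

Hence PRS(X_Σ) =
    (2;())
    (2;())
    (2;())
    (2;(1))
    (2;(1))
    (2;(1))
    (2;(1))
    (2;(1))
    (2;(1,1))
    (2;(1,1))
    (2;(1,2))
    (2;(1,2))
    (2;(1,2))
    (2;(2,2))
    (2;(2,2))
    (3;(1))
    (3;(2))


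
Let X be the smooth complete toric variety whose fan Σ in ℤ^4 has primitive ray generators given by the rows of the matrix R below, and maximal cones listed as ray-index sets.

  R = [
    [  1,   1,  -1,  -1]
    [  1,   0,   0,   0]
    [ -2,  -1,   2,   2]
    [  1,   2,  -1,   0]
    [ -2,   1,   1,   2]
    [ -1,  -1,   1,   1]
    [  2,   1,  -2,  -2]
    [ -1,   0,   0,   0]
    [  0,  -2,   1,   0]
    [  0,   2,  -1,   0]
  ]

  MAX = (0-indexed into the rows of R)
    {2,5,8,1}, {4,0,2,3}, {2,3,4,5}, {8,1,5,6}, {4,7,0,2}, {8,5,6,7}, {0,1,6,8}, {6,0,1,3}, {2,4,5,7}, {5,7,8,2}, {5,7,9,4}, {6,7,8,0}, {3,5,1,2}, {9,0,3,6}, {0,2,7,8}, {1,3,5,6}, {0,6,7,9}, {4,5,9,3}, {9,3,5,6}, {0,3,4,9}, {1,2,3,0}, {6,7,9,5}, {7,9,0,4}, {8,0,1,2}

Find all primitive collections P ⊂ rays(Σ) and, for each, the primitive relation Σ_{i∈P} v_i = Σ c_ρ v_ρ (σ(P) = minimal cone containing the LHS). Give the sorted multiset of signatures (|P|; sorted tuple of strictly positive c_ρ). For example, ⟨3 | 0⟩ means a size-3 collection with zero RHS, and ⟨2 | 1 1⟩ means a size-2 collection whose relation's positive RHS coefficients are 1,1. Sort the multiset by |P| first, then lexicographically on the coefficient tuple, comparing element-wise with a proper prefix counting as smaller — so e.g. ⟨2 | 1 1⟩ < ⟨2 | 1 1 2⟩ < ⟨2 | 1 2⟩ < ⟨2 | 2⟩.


11 collections generate NE(X_Σ); each relation:

  • {0,5}:  v_{0} + v_{5} = 0  ⇒ sig = ⟨2 | 0⟩
  • {1,7}:  v_{1} + v_{7} = 0  ⇒ sig = ⟨2 | 0⟩
  • {2,6}:  v_{2} + v_{6} = 0  ⇒ sig = ⟨2 | 0⟩
  • {8,9}:  v_{8} + v_{9} = 0  ⇒ sig = ⟨2 | 0⟩
  • {1,9}:  v_{1} + v_{9} = v_{3}  ⇒ sig = ⟨2 | 1⟩
  • {2,9}:  v_{2} + v_{9} = v_{4}  ⇒ sig = ⟨2 | 1⟩
  • {3,7}:  v_{3} + v_{7} = v_{9}  ⇒ sig = ⟨2 | 1⟩
  • {3,8}:  v_{3} + v_{8} = v_{1}  ⇒ sig = ⟨2 | 1⟩
  • {4,6}:  v_{4} + v_{6} = v_{9}  ⇒ sig = ⟨2 | 1⟩
  • {4,8}:  v_{4} + v_{8} = v_{2}  ⇒ sig = ⟨2 | 1⟩
  • {1,4}:  v_{1} + v_{4} = v_{2} + v_{3}  ⇒ sig = ⟨2 | 1 1⟩

Signatures (|P|; sorted positive RHS coefficients), sorted:
{ ⟨2 | 0⟩ ×4,  ⟨2 | 1⟩ ×6,  ⟨2 | 1 1⟩ }


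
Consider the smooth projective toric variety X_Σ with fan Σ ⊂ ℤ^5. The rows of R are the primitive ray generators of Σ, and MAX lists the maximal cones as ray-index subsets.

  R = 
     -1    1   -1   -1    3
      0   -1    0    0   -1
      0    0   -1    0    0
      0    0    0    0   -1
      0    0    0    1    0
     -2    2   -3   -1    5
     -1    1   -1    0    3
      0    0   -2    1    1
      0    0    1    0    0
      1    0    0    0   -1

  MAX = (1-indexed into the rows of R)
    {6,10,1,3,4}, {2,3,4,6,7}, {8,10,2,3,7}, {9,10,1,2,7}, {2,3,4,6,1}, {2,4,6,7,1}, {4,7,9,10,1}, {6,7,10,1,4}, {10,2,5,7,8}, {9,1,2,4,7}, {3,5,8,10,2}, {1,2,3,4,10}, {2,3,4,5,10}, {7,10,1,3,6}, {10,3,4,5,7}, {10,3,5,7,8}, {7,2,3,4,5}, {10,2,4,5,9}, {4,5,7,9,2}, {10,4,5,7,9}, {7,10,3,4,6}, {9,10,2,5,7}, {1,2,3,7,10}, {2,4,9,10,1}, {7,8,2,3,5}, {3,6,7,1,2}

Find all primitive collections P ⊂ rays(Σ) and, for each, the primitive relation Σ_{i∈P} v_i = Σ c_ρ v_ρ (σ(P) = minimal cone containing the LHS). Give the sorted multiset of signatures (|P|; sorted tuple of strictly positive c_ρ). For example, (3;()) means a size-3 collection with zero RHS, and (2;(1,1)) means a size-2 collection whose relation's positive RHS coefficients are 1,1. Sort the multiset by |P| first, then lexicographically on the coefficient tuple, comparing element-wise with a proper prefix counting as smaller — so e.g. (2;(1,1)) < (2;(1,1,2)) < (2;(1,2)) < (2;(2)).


Primitive collections (12):

  • {3,9}:  v_{3} + v_{9} = 0  →  sig = (2;())
  • {1,5}:  v_{1} + v_{5} = v_{7}  →  sig = (2;(1))
  • {6,9}:  v_{6} + v_{9} = v_{1} + v_{4} + v_{7}  →  sig = (2;(1,1,1))
  • {8,9}:  v_{8} + v_{9} = v_{2} + v_{5} + v_{7} + v_{10}  →  sig = (2;(1,1,1,1))
  • {1,8}:  v_{1} + v_{8} = v_{2} + v_{3} + 2·v_{7} + v_{10}  →  sig = (2;(1,1,1,2))
  • {5,6}:  v_{5} + v_{6} = v_{3} + v_{4} + 2·v_{7}  →  sig = (2;(1,1,2))
  • {4,8}:  v_{4} + v_{8} = 2·v_{3} + v_{5}  →  sig = (2;(1,2))
  • {6,8}:  v_{6} + v_{8} = 3·v_{3} + 2·v_{7}  →  sig = (2;(2,3))
  • {2,6,10}:  v_{2} + v_{6} + v_{10} = v_{1} + 2·v_{3}  →  sig = (3;(1,2))
  • {1,3,4,7}:  v_{1} + v_{3} + v_{4} + v_{7} = v_{6}  →  sig = (4;(1))
  • {2,4,7,10}:  v_{2} + v_{4} + v_{7} + v_{10} = v_{3}  →  sig = (4;(1))
  • {2,3,5,7,10}:  v_{2} + v_{3} + v_{5} + v_{7} + v_{10} = v_{8}  →  sig = (5;(1))

Hence PRS(X_Σ) =
    (2;())
    (2;(1))
    (2;(1,1,1))
    (2;(1,1,1,1))
    (2;(1,1,1,2))
    (2;(1,1,2))
    (2;(1,2))
    (2;(2,3))
    (3;(1,2))
    (4;(1))
    (4;(1))
    (5;(1))


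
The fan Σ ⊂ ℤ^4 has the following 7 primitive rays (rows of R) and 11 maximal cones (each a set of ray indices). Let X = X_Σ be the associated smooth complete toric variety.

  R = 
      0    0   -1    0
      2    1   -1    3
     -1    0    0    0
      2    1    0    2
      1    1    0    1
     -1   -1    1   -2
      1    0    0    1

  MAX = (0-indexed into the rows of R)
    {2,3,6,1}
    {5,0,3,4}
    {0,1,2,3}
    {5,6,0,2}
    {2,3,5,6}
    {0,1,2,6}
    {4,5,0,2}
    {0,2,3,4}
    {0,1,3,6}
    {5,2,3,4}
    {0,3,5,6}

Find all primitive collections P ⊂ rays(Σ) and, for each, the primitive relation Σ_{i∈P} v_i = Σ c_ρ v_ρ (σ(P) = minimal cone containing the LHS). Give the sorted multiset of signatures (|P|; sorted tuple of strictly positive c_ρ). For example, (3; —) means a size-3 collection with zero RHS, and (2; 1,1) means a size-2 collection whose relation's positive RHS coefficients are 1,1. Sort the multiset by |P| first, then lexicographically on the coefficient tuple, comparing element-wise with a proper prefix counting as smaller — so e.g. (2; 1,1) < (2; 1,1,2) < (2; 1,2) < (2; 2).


The 5 primitive collections of Σ (r=7, n=4):

  P = {1,5}:  v_{1} + v_{5} = v_{6}  ⇒ sig = (2; 1)
  P = {4,6}:  v_{4} + v_{6} = v_{3}  ⇒ sig = (2; 1)
  P = {1,4}:  v_{1} + v_{4} = v_{0} + v_{2} + 2·v_{3}  ⇒ sig = (2; 1,1,2)
  P = {0,2,3,5}:  v_{0} + v_{2} + v_{3} + v_{5} = 0  ⇒ sig = (4; —)
  P = {0,2,3,6}:  v_{0} + v_{2} + v_{3} + v_{6} = v_{1}  ⇒ sig = (4; 1)

Hence PRS(X_Σ) =
    |P|=2: 3 collections, coeffs (1), (1), (1,1,2)
    |P|=4: 2 collections, coeffs (), (1)


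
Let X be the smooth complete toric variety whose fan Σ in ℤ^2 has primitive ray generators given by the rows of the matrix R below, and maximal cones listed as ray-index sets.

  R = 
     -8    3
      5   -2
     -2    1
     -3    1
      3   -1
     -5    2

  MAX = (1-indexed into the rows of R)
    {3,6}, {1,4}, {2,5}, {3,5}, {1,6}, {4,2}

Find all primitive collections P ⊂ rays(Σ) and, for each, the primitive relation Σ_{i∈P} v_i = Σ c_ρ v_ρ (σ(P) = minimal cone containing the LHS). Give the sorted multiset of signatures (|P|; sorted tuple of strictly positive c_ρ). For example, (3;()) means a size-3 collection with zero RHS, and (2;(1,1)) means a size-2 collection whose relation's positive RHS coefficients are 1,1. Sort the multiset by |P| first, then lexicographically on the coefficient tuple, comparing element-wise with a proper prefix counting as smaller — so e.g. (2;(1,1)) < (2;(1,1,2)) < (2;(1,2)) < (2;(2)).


9 minimal non-faces of Δ(Σ) (on 6 rays):

  {2,6}:  v_{2} + v_{6} = 0  ⇒ sig = (2;())
  {4,5}:  v_{4} + v_{5} = 0  ⇒ sig = (2;())
  {1,2}:  v_{1} + v_{2} = v_{4}  ⇒ sig = (2;(1))
  {1,5}:  v_{1} + v_{5} = v_{6}  ⇒ sig = (2;(1))
  {2,3}:  v_{2} + v_{3} = v_{5}  ⇒ sig = (2;(1))
  {3,4}:  v_{3} + v_{4} = v_{6}  ⇒ sig = (2;(1))
  {4,6}:  v_{4} + v_{6} = v_{1}  ⇒ sig = (2;(1))
  {5,6}:  v_{5} + v_{6} = v_{3}  ⇒ sig = (2;(1))
  {1,3}:  v_{1} + v_{3} = 2·v_{6}  ⇒ sig = (2;(2))

Hence PRS(X_Σ) =
{ (2;()) ×2,  (2;(1)) ×6,  (2;(2)) }


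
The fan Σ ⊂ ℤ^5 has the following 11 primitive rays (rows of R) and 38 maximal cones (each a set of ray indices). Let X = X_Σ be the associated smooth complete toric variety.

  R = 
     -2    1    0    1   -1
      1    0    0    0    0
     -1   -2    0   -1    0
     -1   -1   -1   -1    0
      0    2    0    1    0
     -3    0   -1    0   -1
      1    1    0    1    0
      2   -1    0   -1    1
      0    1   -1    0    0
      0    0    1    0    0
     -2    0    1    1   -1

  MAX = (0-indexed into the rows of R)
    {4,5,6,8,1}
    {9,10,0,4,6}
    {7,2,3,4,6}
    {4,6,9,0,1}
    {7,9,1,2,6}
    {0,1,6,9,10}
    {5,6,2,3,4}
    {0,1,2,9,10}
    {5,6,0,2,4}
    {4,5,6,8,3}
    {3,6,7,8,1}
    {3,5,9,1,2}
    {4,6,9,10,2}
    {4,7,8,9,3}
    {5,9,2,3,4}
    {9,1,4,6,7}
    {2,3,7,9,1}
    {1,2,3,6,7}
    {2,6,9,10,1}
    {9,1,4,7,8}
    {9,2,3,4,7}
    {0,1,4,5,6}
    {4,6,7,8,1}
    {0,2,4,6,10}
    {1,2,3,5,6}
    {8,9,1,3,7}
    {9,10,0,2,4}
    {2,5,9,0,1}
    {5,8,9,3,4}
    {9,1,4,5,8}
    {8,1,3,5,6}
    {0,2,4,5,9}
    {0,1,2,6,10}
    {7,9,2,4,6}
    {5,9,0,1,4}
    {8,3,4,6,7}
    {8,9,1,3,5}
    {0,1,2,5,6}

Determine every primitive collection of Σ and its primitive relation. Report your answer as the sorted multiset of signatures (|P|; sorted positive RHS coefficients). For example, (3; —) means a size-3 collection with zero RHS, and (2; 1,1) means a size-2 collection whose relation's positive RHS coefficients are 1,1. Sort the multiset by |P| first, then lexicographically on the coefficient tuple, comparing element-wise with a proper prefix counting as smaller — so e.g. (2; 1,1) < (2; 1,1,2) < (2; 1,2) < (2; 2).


Minimal non-faces — 16 found among 11 rays, 38 max cones:

  {0,7}:  v_{0} + v_{7} = 0  ⇒ sig = (2; —)
  {0,3}:  v_{0} + v_{3} = v_{5}  ⇒ sig = (2; 1)
  {2,8}:  v_{2} + v_{8} = v_{3}  ⇒ sig = (2; 1)
  {5,7}:  v_{5} + v_{7} = v_{3}  ⇒ sig = (2; 1)
  {8,10}:  v_{8} + v_{10} = v_{0}  ⇒ sig = (2; 1)
  {3,10}:  v_{3} + v_{10} = v_{0} + v_{2}  ⇒ sig = (2; 1,1)
  {0,8}:  v_{0} + v_{8} = v_{1} + v_{4} + v_{5}  ⇒ sig = (2; 1,1,1)
  {7,10}:  v_{7} + v_{10} = v_{2} + v_{6} + v_{9}  ⇒ sig = (2; 1,1,1)
  {5,10}:  v_{5} + v_{10} = 2·v_{0} + v_{2}  ⇒ sig = (2; 1,2)
  {1,2,4}:  v_{1} + v_{2} + v_{4} = 0  ⇒ sig = (3; —)
  {3,6,9}:  v_{3} + v_{6} + v_{9} = 0  ⇒ sig = (3; —)
  {1,3,4}:  v_{1} + v_{3} + v_{4} = v_{8}  ⇒ sig = (3; 1)
  {5,6,9}:  v_{5} + v_{6} + v_{9} = v_{0}  ⇒ sig = (3; 1)
  {6,8,9}:  v_{6} + v_{8} + v_{9} = v_{1} + v_{4}  ⇒ sig = (3; 1,1)
  {1,4,10}:  v_{1} + v_{4} + v_{10} = v_{0} + v_{6} + v_{9}  ⇒ sig = (3; 1,1,1)
  {0,2,6,9}:  v_{0} + v_{2} + v_{6} + v_{9} = v_{10}  ⇒ sig = (4; 1)

so the primitive-relation signature multiset is
{ (2; —),  (2; 1) ×4,  (2; 1,1),  (2; 1,1,1) ×2,  (2; 1,2),  (3; —) ×2,  (3; 1) ×2,  (3; 1,1),  (3; 1,1,1),  (4; 1) }


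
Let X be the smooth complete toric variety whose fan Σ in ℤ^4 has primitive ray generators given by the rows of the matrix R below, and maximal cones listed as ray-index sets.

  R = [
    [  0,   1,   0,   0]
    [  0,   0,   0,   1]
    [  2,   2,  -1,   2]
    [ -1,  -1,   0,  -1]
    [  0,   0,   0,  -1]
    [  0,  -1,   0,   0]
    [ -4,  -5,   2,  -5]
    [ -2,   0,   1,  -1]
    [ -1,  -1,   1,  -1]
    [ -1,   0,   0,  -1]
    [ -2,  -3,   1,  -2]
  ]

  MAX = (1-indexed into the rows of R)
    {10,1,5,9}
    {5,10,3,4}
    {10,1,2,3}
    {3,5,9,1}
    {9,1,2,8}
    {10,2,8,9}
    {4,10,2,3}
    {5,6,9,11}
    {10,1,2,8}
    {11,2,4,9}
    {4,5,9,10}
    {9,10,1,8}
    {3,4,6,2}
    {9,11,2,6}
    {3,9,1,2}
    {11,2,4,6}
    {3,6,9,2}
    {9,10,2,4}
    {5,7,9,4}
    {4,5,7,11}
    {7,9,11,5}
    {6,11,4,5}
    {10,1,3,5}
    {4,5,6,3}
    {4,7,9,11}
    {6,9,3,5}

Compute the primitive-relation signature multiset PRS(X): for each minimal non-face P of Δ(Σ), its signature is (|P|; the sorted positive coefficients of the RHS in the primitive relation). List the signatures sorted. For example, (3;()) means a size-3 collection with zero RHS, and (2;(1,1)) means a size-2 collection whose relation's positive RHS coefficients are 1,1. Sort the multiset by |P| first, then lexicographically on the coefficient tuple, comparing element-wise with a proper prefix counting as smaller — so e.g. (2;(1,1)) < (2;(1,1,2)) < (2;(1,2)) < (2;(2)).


Δ(Σ) — 11 vertices, 23 min non-faces:

  P = {1,6}:  v_{1} + v_{6} = 0 — sig = (2;())
  P = {2,5}:  v_{2} + v_{5} = 0 — sig = (2;())
  P = {1,4}:  v_{1} + v_{4} = v_{10} — sig = (2;(1))
  P = {3,11}:  v_{3} + v_{11} = v_{6} — sig = (2;(1))
  P = {6,10}:  v_{6} + v_{10} = v_{4} — sig = (2;(1))
  P = {1,11}:  v_{1} + v_{11} = v_{4} + v_{9} — sig = (2;(1,1))
  P = {3,7}:  v_{3} + v_{7} = v_{5} + v_{11} — sig = (2;(1,1))
  P = {2,7}:  v_{2} + v_{7} = v_{4} + v_{9} + v_{11} — sig = (2;(1,1,1))
  P = {5,8}:  v_{5} + v_{8} = v_{1} + v_{9} + v_{10} — sig = (2;(1,1,1))
  P = {6,8}:  v_{6} + v_{8} = v_{2} + v_{9} + v_{10} — sig = (2;(1,1,1))
  P = {8,11}:  v_{8} + v_{11} = v_{2} + v_{4} + 2·v_{9} + v_{10} — sig = (2;(1,1,1,2))
  P = {4,8}:  v_{4} + v_{8} = v_{2} + v_{9} + 2·v_{10} — sig = (2;(1,1,2))
  P = {3,8}:  v_{3} + v_{8} = 2·v_{1} + v_{2} — sig = (2;(1,2))
  P = {6,7}:  v_{6} + v_{7} = v_{5} + 2·v_{11} — sig = (2;(1,2))
  P = {10,11}:  v_{10} + v_{11} = 2·v_{4} + v_{9} — sig = (2;(1,2))
  P = {1,7}:  v_{1} + v_{7} = 2·v_{4} + v_{5} + 2·v_{9} — sig = (2;(1,2,2))
  P = {7,8}:  v_{7} + v_{8} = 2·v_{4} + 3·v_{9} + v_{10} — sig = (2;(1,2,3))
  P = {7,10}:  v_{7} + v_{10} = 3·v_{4} + v_{5} + 2·v_{9} — sig = (2;(1,2,3))
  P = {3,4,9}:  v_{3} + v_{4} + v_{9} = 0 — sig = (3;())
  P = {3,9,10}:  v_{3} + v_{9} + v_{10} = v_{1} — sig = (3;(1))
  P = {4,6,9}:  v_{4} + v_{6} + v_{9} = v_{11} — sig = (3;(1))
  P = {1,2,9,10}:  v_{1} + v_{2} + v_{9} + v_{10} = v_{8} — sig = (4;(1))
  P = {4,5,9,11}:  v_{4} + v_{5} + v_{9} + v_{11} = v_{7} — sig = (4;(1))

Sorted signature multiset PRS(X):
{ (2;()) ×2,  (2;(1)) ×3,  (2;(1,1)) ×2,  (2;(1,1,1)) ×3,  (2;(1,1,1,2)),  (2;(1,1,2)),  (2;(1,2)) ×3,  (2;(1,2,2)),  (2;(1,2,3)) ×2,  (3;()),  (3;(1)) ×2,  (4;(1)) ×2 }


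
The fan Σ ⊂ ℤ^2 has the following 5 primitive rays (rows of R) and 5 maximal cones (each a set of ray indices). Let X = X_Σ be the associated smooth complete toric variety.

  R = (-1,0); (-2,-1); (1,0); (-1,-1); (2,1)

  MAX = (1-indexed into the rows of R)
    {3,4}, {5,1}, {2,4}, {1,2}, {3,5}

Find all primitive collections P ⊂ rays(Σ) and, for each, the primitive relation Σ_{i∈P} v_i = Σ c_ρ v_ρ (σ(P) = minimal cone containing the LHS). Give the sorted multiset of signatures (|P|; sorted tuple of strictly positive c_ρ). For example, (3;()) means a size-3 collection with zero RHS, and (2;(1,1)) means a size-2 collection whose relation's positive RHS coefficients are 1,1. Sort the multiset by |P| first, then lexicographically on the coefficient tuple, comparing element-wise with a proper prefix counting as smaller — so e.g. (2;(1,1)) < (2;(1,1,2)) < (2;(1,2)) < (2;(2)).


Δ(Σ) — 5 vertices, 5 min non-faces:

  {1,3}:  v_{1} + v_{3} = 0 — sig = (2;())
  {2,5}:  v_{2} + v_{5} = 0 — sig = (2;())
  {1,4}:  v_{1} + v_{4} = v_{2} — sig = (2;(1))
  {2,3}:  v_{2} + v_{3} = v_{4} — sig = (2;(1))
  {4,5}:  v_{4} + v_{5} = v_{3} — sig = (2;(1))

so the primitive-relation signature multiset is
{ (2;()) ×2,  (2;(1)) ×3 }


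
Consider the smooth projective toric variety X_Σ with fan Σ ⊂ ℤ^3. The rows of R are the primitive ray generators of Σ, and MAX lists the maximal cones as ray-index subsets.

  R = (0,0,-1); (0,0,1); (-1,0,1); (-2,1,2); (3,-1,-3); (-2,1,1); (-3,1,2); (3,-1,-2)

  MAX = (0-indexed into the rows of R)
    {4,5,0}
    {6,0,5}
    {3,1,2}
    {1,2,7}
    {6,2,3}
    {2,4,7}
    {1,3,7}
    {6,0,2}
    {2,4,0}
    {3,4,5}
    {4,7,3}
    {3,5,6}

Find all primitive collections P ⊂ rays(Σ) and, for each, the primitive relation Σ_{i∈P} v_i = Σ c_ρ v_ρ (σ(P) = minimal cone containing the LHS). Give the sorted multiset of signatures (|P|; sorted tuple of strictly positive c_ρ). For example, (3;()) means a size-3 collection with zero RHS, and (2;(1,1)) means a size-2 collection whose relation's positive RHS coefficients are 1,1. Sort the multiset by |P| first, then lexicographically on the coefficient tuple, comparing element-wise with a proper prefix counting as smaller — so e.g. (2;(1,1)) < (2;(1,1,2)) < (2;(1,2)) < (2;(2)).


Primitive collections (12):

  • {0,1}:  v_{0} + v_{1} = 0  ⟹  sig = (2;())
  • {6,7}:  v_{6} + v_{7} = 0  ⟹  sig = (2;())
  • {0,3}:  v_{0} + v_{3} = v_{5}  ⟹  sig = (2;(1))
  • {0,7}:  v_{0} + v_{7} = v_{4}  ⟹  sig = (2;(1))
  • {1,4}:  v_{1} + v_{4} = v_{7}  ⟹  sig = (2;(1))
  • {1,5}:  v_{1} + v_{5} = v_{3}  ⟹  sig = (2;(1))
  • {2,5}:  v_{2} + v_{5} = v_{6}  ⟹  sig = (2;(1))
  • {4,6}:  v_{4} + v_{6} = v_{0}  ⟹  sig = (2;(1))
  • {1,6}:  v_{1} + v_{6} = v_{2} + v_{3}  ⟹  sig = (2;(1,1))
  • {5,7}:  v_{5} + v_{7} = v_{3} + v_{4}  ⟹  sig = (2;(1,1))
  • {2,3,4}:  v_{2} + v_{3} + v_{4} = 0  ⟹  sig = (3;())
  • {2,3,7}:  v_{2} + v_{3} + v_{7} = v_{1}  ⟹  sig = (3;(1))

Signatures (|P|; sorted positive RHS coefficients), sorted:
{ (2;()) ×2,  (2;(1)) ×6,  (2;(1,1)) ×2,  (3;()),  (3;(1)) }


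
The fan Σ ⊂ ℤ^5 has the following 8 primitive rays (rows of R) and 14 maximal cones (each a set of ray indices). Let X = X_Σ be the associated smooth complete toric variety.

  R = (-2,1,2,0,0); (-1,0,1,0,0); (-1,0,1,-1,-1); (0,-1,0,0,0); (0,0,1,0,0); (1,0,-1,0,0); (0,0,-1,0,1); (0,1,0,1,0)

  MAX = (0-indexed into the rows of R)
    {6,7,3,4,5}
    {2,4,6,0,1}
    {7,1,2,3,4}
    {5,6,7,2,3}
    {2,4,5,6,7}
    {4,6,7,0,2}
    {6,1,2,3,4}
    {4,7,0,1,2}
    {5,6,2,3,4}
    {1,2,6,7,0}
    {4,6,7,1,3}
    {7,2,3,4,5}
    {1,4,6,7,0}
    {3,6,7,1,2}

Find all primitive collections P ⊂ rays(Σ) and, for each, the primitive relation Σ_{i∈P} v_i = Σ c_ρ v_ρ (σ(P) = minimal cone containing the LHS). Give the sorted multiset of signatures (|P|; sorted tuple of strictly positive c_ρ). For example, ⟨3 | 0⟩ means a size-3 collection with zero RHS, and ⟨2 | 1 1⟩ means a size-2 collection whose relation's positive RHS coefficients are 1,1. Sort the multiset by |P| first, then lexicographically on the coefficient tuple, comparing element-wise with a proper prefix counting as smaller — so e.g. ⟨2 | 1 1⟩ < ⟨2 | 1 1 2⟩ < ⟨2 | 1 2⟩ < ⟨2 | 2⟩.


|primitive collections| = 5. Relations:

  P = {1,5}:  v_{1} + v_{5} = 0  ⟹  sig = ⟨2 | 0⟩
  P = {0,5}:  v_{0} + v_{5} = v_{2} + v_{4} + v_{6} + v_{7}  ⟹  sig = ⟨2 | 1 1 1 1⟩
  P = {0,3}:  v_{0} + v_{3} = 2·v_{1}  ⟹  sig = ⟨2 | 2⟩
  P = {1,2,4,6,7}:  v_{1} + v_{2} + v_{4} + v_{6} + v_{7} = v_{0}  ⟹  sig = ⟨5 | 1⟩
  P = {2,3,4,6,7}:  v_{2} + v_{3} + v_{4} + v_{6} + v_{7} = v_{1}  ⟹  sig = ⟨5 | 1⟩

Signatures (|P|; sorted positive RHS coefficients), sorted:
[⟨2 | 0⟩, ⟨2 | 1 1 1 1⟩, ⟨2 | 2⟩, ⟨5 | 1⟩, ⟨5 | 1⟩]


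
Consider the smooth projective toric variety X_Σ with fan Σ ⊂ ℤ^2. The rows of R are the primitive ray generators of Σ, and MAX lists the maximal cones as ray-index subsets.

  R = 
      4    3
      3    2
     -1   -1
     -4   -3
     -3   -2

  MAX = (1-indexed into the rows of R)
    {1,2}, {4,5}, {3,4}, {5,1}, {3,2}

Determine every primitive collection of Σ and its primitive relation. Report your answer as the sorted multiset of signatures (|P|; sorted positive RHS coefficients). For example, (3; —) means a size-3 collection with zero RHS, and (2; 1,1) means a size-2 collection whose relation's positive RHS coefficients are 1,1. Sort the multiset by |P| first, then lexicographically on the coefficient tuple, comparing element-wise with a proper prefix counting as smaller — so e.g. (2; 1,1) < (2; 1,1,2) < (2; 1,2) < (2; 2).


5 minimal non-faces of Δ(Σ) (on 5 rays):

  P={1,4}:  v_{1} + v_{4} = 0  →  sig = (2; —)
  P={2,5}:  v_{2} + v_{5} = 0  →  sig = (2; —)
  P={1,3}:  v_{1} + v_{3} = v_{2}  →  sig = (2; 1)
  P={2,4}:  v_{2} + v_{4} = v_{3}  →  sig = (2; 1)
  P={3,5}:  v_{3} + v_{5} = v_{4}  →  sig = (2; 1)

Hence PRS(X_Σ) =
[(2; —), (2; —), (2; 1), (2; 1), (2; 1)]


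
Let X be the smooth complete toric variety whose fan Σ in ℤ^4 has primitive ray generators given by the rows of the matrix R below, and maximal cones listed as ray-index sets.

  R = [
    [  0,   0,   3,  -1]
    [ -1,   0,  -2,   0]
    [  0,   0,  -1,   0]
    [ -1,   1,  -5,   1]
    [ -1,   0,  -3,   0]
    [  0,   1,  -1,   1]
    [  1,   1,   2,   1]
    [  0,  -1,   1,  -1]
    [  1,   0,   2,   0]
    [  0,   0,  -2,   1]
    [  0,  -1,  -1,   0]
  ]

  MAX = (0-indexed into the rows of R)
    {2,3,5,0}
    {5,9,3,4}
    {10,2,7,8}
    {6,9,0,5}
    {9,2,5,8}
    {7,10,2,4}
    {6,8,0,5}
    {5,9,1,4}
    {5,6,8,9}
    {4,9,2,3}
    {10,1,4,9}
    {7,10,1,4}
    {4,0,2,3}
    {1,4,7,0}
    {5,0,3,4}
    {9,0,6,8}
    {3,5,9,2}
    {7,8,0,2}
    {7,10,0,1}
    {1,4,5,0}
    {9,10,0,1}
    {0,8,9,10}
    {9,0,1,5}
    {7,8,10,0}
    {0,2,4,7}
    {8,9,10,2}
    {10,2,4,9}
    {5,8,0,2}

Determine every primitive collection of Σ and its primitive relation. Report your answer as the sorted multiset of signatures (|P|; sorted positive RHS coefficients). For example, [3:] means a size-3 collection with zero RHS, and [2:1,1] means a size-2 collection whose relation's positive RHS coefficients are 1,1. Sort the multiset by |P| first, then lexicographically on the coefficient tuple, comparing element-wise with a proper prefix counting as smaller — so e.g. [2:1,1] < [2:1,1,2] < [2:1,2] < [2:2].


|primitive collections| = 23. Relations:

  • {1,8}:  v_{1} + v_{8} = 0 ; sig = [2:]
  • {5,7}:  v_{5} + v_{7} = 0 ; sig = [2:]
  • {1,2}:  v_{1} + v_{2} = v_{4} ; sig = [2:1]
  • {4,6}:  v_{4} + v_{6} = v_{5} ; sig = [2:1]
  • {4,8}:  v_{4} + v_{8} = v_{2} ; sig = [2:1]
  • {5,10}:  v_{5} + v_{10} = v_{9} ; sig = [2:1]
  • {7,9}:  v_{7} + v_{9} = v_{10} ; sig = [2:1]
  • {2,6}:  v_{2} + v_{6} = v_{5} + v_{8} ; sig = [2:1,1]
  • {3,7}:  v_{3} + v_{7} = v_{2} + v_{4} ; sig = [2:1,1]
  • {1,6}:  v_{1} + v_{6} = v_{0} + v_{5} + v_{9} ; sig = [2:1,1,1]
  • {3,10}:  v_{3} + v_{10} = v_{2} + v_{4} + v_{9} ; sig = [2:1,1,1]
  • {6,7}:  v_{6} + v_{7} = v_{0} + v_{8} + v_{9} ; sig = [2:1,1,1]
  • {6,10}:  v_{6} + v_{10} = v_{0} + v_{8} + 2·v_{9} ; sig = [2:1,1,2]
  • {1,3}:  v_{1} + v_{3} = 2·v_{4} + v_{5} ; sig = [2:1,2]
  • {3,6}:  v_{3} + v_{6} = v_{2} + 2·v_{5} ; sig = [2:1,2]
  • {3,8}:  v_{3} + v_{8} = 2·v_{2} + v_{5} ; sig = [2:1,2]
  • {0,2,9}:  v_{0} + v_{2} + v_{9} = 0 ; sig = [3:]
  • {0,2,10}:  v_{0} + v_{2} + v_{10} = v_{7} ; sig = [3:1]
  • {0,4,9}:  v_{0} + v_{4} + v_{9} = v_{1} ; sig = [3:1]
  • {2,4,5}:  v_{2} + v_{4} + v_{5} = v_{3} ; sig = [3:1]
  • {0,3,9}:  v_{0} + v_{3} + v_{9} = v_{4} + v_{5} ; sig = [3:1,1]
  • {0,4,10}:  v_{0} + v_{4} + v_{10} = v_{1} + v_{7} ; sig = [3:1,1]
  • {0,5,8,9}:  v_{0} + v_{5} + v_{8} + v_{9} = v_{6} ; sig = [4:1]

Hence PRS(X_Σ) =
    [2:]
    [2:]
    [2:1]
    [2:1]
    [2:1]
    [2:1]
    [2:1]
    [2:1,1]
    [2:1,1]
    [2:1,1,1]
    [2:1,1,1]
    [2:1,1,1]
    [2:1,1,2]
    [2:1,2]
    [2:1,2]
    [2:1,2]
    [3:]
    [3:1]
    [3:1]
    [3:1]
    [3:1,1]
    [3:1,1]
    [4:1]


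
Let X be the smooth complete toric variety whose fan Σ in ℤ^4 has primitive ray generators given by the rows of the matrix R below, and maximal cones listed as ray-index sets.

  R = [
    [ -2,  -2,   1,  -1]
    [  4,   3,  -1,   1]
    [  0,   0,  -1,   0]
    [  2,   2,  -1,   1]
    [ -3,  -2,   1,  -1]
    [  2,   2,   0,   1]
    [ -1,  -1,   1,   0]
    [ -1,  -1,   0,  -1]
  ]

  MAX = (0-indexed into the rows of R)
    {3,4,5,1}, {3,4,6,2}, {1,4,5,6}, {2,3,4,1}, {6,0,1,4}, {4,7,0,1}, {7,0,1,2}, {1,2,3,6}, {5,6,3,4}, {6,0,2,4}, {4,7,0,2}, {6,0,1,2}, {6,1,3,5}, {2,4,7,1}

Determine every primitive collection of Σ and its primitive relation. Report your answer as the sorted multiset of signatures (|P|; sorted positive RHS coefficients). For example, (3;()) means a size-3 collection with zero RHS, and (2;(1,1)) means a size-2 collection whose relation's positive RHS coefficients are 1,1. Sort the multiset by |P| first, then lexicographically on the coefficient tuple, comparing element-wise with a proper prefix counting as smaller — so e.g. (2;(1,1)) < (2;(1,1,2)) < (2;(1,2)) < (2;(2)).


Minimal non-faces — 9 found among 8 rays, 14 max cones:

  {0,3}:  v_{0} + v_{3} = 0  so sig = (2;())
  {2,5}:  v_{2} + v_{5} = v_{3}  so sig = (2;(1))
  {6,7}:  v_{6} + v_{7} = v_{0}  so sig = (2;(1))
  {5,7}:  v_{5} + v_{7} = v_{1} + v_{4}  so sig = (2;(1,1))
  {0,5}:  v_{0} + v_{5} = v_{1} + v_{4} + v_{6}  so sig = (2;(1,1,1))
  {3,7}:  v_{3} + v_{7} = v_{1} + v_{2} + v_{4}  so sig = (2;(1,1,1))
  {1,2,4,6}:  v_{1} + v_{2} + v_{4} + v_{6} = 0  so sig = (4;())
  {0,1,2,4}:  v_{0} + v_{1} + v_{2} + v_{4} = v_{7}  so sig = (4;(1))
  {1,3,4,6}:  v_{1} + v_{3} + v_{4} + v_{6} = v_{5}  so sig = (4;(1))

Hence PRS(X_Σ) =
    (2;())
    (2;(1))
    (2;(1))
    (2;(1,1))
    (2;(1,1,1))
    (2;(1,1,1))
    (4;())
    (4;(1))
    (4;(1))


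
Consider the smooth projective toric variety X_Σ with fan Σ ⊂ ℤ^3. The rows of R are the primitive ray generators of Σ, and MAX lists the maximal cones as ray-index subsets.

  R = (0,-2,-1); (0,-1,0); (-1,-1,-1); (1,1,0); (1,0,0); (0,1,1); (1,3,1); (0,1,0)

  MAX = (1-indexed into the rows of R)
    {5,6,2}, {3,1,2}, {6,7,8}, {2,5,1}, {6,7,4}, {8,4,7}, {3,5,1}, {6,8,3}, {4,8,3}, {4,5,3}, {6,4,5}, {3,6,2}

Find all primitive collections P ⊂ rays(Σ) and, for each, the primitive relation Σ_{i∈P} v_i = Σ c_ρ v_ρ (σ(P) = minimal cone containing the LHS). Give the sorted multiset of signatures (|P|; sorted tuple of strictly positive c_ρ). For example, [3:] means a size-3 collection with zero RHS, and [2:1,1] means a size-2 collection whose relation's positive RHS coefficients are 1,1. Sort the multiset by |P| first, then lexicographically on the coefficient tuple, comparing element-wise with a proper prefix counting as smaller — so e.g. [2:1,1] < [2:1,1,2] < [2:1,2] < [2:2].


The 14 primitive collections of Σ (r=8, n=3):

  P = {2,8}:  v_{2} + v_{8} = 0  ⇒ sig = [2:]
  P = {1,6}:  v_{1} + v_{6} = v_{2}  ⇒ sig = [2:1]
  P = {1,7}:  v_{1} + v_{7} = v_{4}  ⇒ sig = [2:1]
  P = {2,4}:  v_{2} + v_{4} = v_{5}  ⇒ sig = [2:1]
  P = {5,8}:  v_{5} + v_{8} = v_{4}  ⇒ sig = [2:1]
  P = {1,8}:  v_{1} + v_{8} = v_{3} + v_{5}  ⇒ sig = [2:1,1]
  P = {2,7}:  v_{2} + v_{7} = v_{4} + v_{6}  ⇒ sig = [2:1,1]
  P = {1,4}:  v_{1} + v_{4} = v_{3} + 2·v_{5}  ⇒ sig = [2:1,2]
  P = {5,7}:  v_{5} + v_{7} = 2·v_{4} + v_{6}  ⇒ sig = [2:1,2]
  P = {3,7}:  v_{3} + v_{7} = 2·v_{8}  ⇒ sig = [2:2]
  P = {3,5,6}:  v_{3} + v_{5} + v_{6} = 0  ⇒ sig = [3:]
  P = {2,3,5}:  v_{2} + v_{3} + v_{5} = v_{1}  ⇒ sig = [3:1]
  P = {3,4,6}:  v_{3} + v_{4} + v_{6} = v_{8}  ⇒ sig = [3:1]
  P = {4,6,8}:  v_{4} + v_{6} + v_{8} = v_{7}  ⇒ sig = [3:1]

Signatures (|P|; sorted positive RHS coefficients), sorted:
{ [2:],  [2:1] ×4,  [2:1,1] ×2,  [2:1,2] ×2,  [2:2],  [3:],  [3:1] ×3 }


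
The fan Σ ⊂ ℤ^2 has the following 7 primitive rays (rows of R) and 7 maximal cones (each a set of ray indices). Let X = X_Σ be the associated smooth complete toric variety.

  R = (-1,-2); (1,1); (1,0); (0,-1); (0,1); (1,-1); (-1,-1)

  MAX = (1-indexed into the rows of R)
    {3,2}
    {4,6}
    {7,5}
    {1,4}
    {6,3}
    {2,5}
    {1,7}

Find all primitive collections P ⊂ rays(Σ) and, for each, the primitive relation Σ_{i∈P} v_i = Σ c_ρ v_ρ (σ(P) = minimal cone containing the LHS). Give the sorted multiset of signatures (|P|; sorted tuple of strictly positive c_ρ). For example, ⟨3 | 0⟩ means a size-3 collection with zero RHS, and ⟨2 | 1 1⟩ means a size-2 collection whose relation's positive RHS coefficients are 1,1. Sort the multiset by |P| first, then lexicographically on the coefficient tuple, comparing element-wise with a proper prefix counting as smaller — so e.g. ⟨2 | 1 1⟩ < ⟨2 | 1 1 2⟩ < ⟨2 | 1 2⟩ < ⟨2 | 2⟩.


|primitive collections| = 14. Relations:

  {2,7}:  v_{2} + v_{7} = 0 — sig = ⟨2 | 0⟩
  {4,5}:  v_{4} + v_{5} = 0 — sig = ⟨2 | 0⟩
  {1,2}:  v_{1} + v_{2} = v_{4} — sig = ⟨2 | 1⟩
  {1,5}:  v_{1} + v_{5} = v_{7} — sig = ⟨2 | 1⟩
  {2,4}:  v_{2} + v_{4} = v_{3} — sig = ⟨2 | 1⟩
  {3,4}:  v_{3} + v_{4} = v_{6} — sig = ⟨2 | 1⟩
  {3,5}:  v_{3} + v_{5} = v_{2} — sig = ⟨2 | 1⟩
  {3,7}:  v_{3} + v_{7} = v_{4} — sig = ⟨2 | 1⟩
  {4,7}:  v_{4} + v_{7} = v_{1} — sig = ⟨2 | 1⟩
  {5,6}:  v_{5} + v_{6} = v_{3} — sig = ⟨2 | 1⟩
  {1,3}:  v_{1} + v_{3} = 2·v_{4} — sig = ⟨2 | 2⟩
  {2,6}:  v_{2} + v_{6} = 2·v_{3} — sig = ⟨2 | 2⟩
  {6,7}:  v_{6} + v_{7} = 2·v_{4} — sig = ⟨2 | 2⟩
  {1,6}:  v_{1} + v_{6} = 3·v_{4} — sig = ⟨2 | 3⟩

Sorted signature multiset PRS(X):
    ⟨2 | 0⟩
    ⟨2 | 0⟩
    ⟨2 | 1⟩
    ⟨2 | 1⟩
    ⟨2 | 1⟩
    ⟨2 | 1⟩
    ⟨2 | 1⟩
    ⟨2 | 1⟩
    ⟨2 | 1⟩
    ⟨2 | 1⟩
    ⟨2 | 2⟩
    ⟨2 | 2⟩
    ⟨2 | 2⟩
    ⟨2 | 3⟩


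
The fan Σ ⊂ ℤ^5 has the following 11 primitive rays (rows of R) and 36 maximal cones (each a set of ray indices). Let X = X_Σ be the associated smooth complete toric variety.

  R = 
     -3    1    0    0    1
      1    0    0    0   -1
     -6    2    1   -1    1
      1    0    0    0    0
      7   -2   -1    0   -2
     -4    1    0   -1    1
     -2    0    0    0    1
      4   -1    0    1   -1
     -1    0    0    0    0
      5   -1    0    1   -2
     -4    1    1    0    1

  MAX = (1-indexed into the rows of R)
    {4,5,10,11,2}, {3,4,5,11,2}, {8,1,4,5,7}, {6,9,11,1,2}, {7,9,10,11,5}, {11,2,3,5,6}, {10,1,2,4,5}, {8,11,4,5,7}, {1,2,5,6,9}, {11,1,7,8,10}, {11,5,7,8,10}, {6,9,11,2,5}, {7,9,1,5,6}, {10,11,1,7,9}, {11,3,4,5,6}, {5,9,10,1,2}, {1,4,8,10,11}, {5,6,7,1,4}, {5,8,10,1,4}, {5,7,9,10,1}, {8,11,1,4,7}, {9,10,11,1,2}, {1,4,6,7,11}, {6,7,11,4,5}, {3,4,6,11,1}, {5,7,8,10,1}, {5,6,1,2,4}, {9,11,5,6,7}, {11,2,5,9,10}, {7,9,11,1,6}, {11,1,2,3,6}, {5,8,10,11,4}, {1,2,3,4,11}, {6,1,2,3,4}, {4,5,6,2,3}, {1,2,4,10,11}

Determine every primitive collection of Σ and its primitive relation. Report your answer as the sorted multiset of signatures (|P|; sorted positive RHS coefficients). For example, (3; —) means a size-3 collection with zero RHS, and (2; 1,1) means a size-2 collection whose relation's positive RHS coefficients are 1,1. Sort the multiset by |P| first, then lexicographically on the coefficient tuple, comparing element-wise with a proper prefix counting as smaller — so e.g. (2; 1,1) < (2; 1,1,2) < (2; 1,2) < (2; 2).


Primitive collections (14):

  • {4,9}:  v_{4} + v_{9} = 0 ; sig = (2; —)
  • {6,8}:  v_{6} + v_{8} = 0 ; sig = (2; —)
  • {2,7}:  v_{2} + v_{7} = v_{9} ; sig = (2; 1)
  • {2,8}:  v_{2} + v_{8} = v_{10} ; sig = (2; 1)
  • {6,10}:  v_{6} + v_{10} = v_{2} ; sig = (2; 1)
  • {3,7}:  v_{3} + v_{7} = v_{6} + v_{11} ; sig = (2; 1,1)
  • {8,9}:  v_{8} + v_{9} = v_{7} + v_{10} ; sig = (2; 1,1)
  • {3,8}:  v_{3} + v_{8} = v_{2} + v_{4} + v_{11} ; sig = (2; 1,1,1)
  • {3,9}:  v_{3} + v_{9} = v_{2} + v_{6} + v_{11} ; sig = (2; 1,1,1)
  • {3,10}:  v_{3} + v_{10} = 2·v_{2} + v_{4} + v_{11} ; sig = (2; 1,1,2)
  • {1,5,11}:  v_{1} + v_{5} + v_{11} = 0 ; sig = (3; —)
  • {4,7,10}:  v_{4} + v_{7} + v_{10} = v_{8} ; sig = (3; 1)
  • {1,3,5}:  v_{1} + v_{3} + v_{5} = v_{2} + v_{4} + v_{6} ; sig = (3; 1,1,1)
  • {2,4,6,11}:  v_{2} + v_{4} + v_{6} + v_{11} = v_{3} ; sig = (4; 1)

Signatures (|P|; sorted positive RHS coefficients), sorted:
{ (2; —) ×2,  (2; 1) ×3,  (2; 1,1) ×2,  (2; 1,1,1) ×2,  (2; 1,1,2),  (3; —),  (3; 1),  (3; 1,1,1),  (4; 1) }


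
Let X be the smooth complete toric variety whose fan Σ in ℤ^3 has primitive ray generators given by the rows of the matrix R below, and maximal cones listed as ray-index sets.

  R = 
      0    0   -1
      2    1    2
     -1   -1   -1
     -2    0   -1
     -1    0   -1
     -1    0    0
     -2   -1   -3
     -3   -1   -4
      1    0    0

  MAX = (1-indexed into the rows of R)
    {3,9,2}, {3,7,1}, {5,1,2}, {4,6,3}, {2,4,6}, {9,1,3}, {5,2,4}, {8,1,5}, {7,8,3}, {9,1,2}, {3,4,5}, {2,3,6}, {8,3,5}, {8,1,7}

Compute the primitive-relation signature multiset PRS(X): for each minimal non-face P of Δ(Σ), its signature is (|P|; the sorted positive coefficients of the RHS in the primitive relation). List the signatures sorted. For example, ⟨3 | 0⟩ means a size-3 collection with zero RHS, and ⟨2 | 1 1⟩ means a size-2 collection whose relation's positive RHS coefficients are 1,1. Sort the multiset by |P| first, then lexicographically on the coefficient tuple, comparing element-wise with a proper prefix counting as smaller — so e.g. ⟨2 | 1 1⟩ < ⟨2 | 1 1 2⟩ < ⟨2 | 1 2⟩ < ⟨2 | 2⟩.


20 minimal non-faces of Δ(Σ) (on 9 rays):

  {6,9}:  v_{6} + v_{9} = 0 ; sig = ⟨2 | 0⟩
  {1,6}:  v_{1} + v_{6} = v_{5} ; sig = ⟨2 | 1⟩
  {2,7}:  v_{2} + v_{7} = v_{1} ; sig = ⟨2 | 1⟩
  {4,9}:  v_{4} + v_{9} = v_{5} ; sig = ⟨2 | 1⟩
  {5,6}:  v_{5} + v_{6} = v_{4} ; sig = ⟨2 | 1⟩
  {5,7}:  v_{5} + v_{7} = v_{8} ; sig = ⟨2 | 1⟩
  {5,9}:  v_{5} + v_{9} = v_{1} ; sig = ⟨2 | 1⟩
  {2,8}:  v_{2} + v_{8} = v_{1} + v_{5} ; sig = ⟨2 | 1 1⟩
  {8,9}:  v_{8} + v_{9} = v_{1} + v_{7} ; sig = ⟨2 | 1 1⟩
  {6,7}:  v_{6} + v_{7} = v_{3} + 2·v_{5} ; sig = ⟨2 | 1 2⟩
  {7,9}:  v_{7} + v_{9} = 2·v_{1} + v_{3} ; sig = ⟨2 | 1 2⟩
  {4,7}:  v_{4} + v_{7} = v_{3} + 3·v_{5} ; sig = ⟨2 | 1 3⟩
  {6,8}:  v_{6} + v_{8} = v_{3} + 3·v_{5} ; sig = ⟨2 | 1 3⟩
  {4,8}:  v_{4} + v_{8} = v_{3} + 4·v_{5} ; sig = ⟨2 | 1 4⟩
  {1,4}:  v_{1} + v_{4} = 2·v_{5} ; sig = ⟨2 | 2⟩
  {2,3,5}:  v_{2} + v_{3} + v_{5} = 0 ; sig = ⟨3 | 0⟩
  {1,2,3}:  v_{1} + v_{2} + v_{3} = v_{9} ; sig = ⟨3 | 1⟩
  {1,3,5}:  v_{1} + v_{3} + v_{5} = v_{7} ; sig = ⟨3 | 1⟩
  {2,3,4}:  v_{2} + v_{3} + v_{4} = v_{6} ; sig = ⟨3 | 1⟩
  {1,3,8}:  v_{1} + v_{3} + v_{8} = 2·v_{7} ; sig = ⟨3 | 2⟩

Sorted signature multiset PRS(X):
    ⟨2 | 0⟩
    ⟨2 | 1⟩
    ⟨2 | 1⟩
    ⟨2 | 1⟩
    ⟨2 | 1⟩
    ⟨2 | 1⟩
    ⟨2 | 1⟩
    ⟨2 | 1 1⟩
    ⟨2 | 1 1⟩
    ⟨2 | 1 2⟩
    ⟨2 | 1 2⟩
    ⟨2 | 1 3⟩
    ⟨2 | 1 3⟩
    ⟨2 | 1 4⟩
    ⟨2 | 2⟩
    ⟨3 | 0⟩
    ⟨3 | 1⟩
    ⟨3 | 1⟩
    ⟨3 | 1⟩
    ⟨3 | 2⟩


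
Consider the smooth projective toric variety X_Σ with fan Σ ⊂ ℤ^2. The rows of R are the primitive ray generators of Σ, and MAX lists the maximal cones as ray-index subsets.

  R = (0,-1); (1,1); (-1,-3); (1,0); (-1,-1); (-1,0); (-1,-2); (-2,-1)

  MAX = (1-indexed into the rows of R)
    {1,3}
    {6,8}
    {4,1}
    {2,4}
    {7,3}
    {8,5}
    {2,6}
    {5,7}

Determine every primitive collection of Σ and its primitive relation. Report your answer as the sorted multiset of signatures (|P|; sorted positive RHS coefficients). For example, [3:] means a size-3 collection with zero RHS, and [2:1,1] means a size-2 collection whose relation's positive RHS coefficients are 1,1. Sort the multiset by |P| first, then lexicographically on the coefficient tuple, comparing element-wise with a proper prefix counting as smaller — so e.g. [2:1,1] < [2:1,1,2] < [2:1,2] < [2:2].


20 collections generate NE(X_Σ); each relation:

  P = {2,5}:  v_{2} + v_{5} = 0  ⇒ sig = [2:]
  P = {4,6}:  v_{4} + v_{6} = 0  ⇒ sig = [2:]
  P = {1,2}:  v_{1} + v_{2} = v_{4}  ⇒ sig = [2:1]
  P = {1,5}:  v_{1} + v_{5} = v_{7}  ⇒ sig = [2:1]
  P = {1,6}:  v_{1} + v_{6} = v_{5}  ⇒ sig = [2:1]
  P = {1,7}:  v_{1} + v_{7} = v_{3}  ⇒ sig = [2:1]
  P = {2,7}:  v_{2} + v_{7} = v_{1}  ⇒ sig = [2:1]
  P = {2,8}:  v_{2} + v_{8} = v_{6}  ⇒ sig = [2:1]
  P = {4,5}:  v_{4} + v_{5} = v_{1}  ⇒ sig = [2:1]
  P = {4,8}:  v_{4} + v_{8} = v_{5}  ⇒ sig = [2:1]
  P = {5,6}:  v_{5} + v_{6} = v_{8}  ⇒ sig = [2:1]
  P = {3,6}:  v_{3} + v_{6} = v_{5} + v_{7}  ⇒ sig = [2:1,1]
  P = {3,8}:  v_{3} + v_{8} = 2·v_{5} + v_{7}  ⇒ sig = [2:1,2]
  P = {1,8}:  v_{1} + v_{8} = 2·v_{5}  ⇒ sig = [2:2]
  P = {2,3}:  v_{2} + v_{3} = 2·v_{1}  ⇒ sig = [2:2]
  P = {3,5}:  v_{3} + v_{5} = 2·v_{7}  ⇒ sig = [2:2]
  P = {4,7}:  v_{4} + v_{7} = 2·v_{1}  ⇒ sig = [2:2]
  P = {6,7}:  v_{6} + v_{7} = 2·v_{5}  ⇒ sig = [2:2]
  P = {3,4}:  v_{3} + v_{4} = 3·v_{1}  ⇒ sig = [2:3]
  P = {7,8}:  v_{7} + v_{8} = 3·v_{5}  ⇒ sig = [2:3]

so the primitive-relation signature multiset is
    [2:]
    [2:]
    [2:1]
    [2:1]
    [2:1]
    [2:1]
    [2:1]
    [2:1]
    [2:1]
    [2:1]
    [2:1]
    [2:1,1]
    [2:1,2]
    [2:2]
    [2:2]
    [2:2]
    [2:2]
    [2:2]
    [2:3]
    [2:3]


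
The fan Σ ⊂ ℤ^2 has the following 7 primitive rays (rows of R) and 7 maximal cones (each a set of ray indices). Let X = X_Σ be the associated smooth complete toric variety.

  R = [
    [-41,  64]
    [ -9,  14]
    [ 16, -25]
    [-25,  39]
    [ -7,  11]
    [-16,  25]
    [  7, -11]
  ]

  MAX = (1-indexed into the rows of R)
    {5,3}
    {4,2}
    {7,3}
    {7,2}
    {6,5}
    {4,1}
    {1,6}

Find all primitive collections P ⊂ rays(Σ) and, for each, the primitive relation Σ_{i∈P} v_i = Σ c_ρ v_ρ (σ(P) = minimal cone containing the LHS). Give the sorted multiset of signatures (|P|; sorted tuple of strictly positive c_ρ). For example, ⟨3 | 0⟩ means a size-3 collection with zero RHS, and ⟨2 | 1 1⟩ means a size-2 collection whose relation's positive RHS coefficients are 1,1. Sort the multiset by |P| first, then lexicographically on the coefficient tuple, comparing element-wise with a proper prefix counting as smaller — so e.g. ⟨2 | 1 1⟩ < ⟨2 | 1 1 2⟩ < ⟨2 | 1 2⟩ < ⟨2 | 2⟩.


Δ(Σ) — 7 vertices, 14 min non-faces:

  {3,6}:  v_{3} + v_{6} = 0  →  sig = ⟨2 | 0⟩
  {5,7}:  v_{5} + v_{7} = 0  →  sig = ⟨2 | 0⟩
  {1,3}:  v_{1} + v_{3} = v_{4}  →  sig = ⟨2 | 1⟩
  {2,3}:  v_{2} + v_{3} = v_{7}  →  sig = ⟨2 | 1⟩
  {2,5}:  v_{2} + v_{5} = v_{6}  →  sig = ⟨2 | 1⟩
  {2,6}:  v_{2} + v_{6} = v_{4}  →  sig = ⟨2 | 1⟩
  {3,4}:  v_{3} + v_{4} = v_{2}  →  sig = ⟨2 | 1⟩
  {4,6}:  v_{4} + v_{6} = v_{1}  →  sig = ⟨2 | 1⟩
  {6,7}:  v_{6} + v_{7} = v_{2}  →  sig = ⟨2 | 1⟩
  {1,7}:  v_{1} + v_{7} = v_{2} + v_{4}  →  sig = ⟨2 | 1 1⟩
  {1,2}:  v_{1} + v_{2} = 2·v_{4}  →  sig = ⟨2 | 2⟩
  {4,5}:  v_{4} + v_{5} = 2·v_{6}  →  sig = ⟨2 | 2⟩
  {4,7}:  v_{4} + v_{7} = 2·v_{2}  →  sig = ⟨2 | 2⟩
  {1,5}:  v_{1} + v_{5} = 3·v_{6}  →  sig = ⟨2 | 3⟩

Sorted signature multiset PRS(X):
[⟨2 | 0⟩, ⟨2 | 0⟩, ⟨2 | 1⟩, ⟨2 | 1⟩, ⟨2 | 1⟩, ⟨2 | 1⟩, ⟨2 | 1⟩, ⟨2 | 1⟩, ⟨2 | 1⟩, ⟨2 | 1 1⟩, ⟨2 | 2⟩, ⟨2 | 2⟩, ⟨2 | 2⟩, ⟨2 | 3⟩]
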